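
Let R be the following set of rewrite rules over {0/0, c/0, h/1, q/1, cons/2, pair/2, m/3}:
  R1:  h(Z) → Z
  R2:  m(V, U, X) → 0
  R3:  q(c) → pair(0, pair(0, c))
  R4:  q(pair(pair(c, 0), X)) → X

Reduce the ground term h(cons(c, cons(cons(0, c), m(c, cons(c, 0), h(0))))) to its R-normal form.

1. h(cons(c, cons(cons(0, c), m(c, cons(c, 0), h(0)))))  →  cons(c, cons(cons(0, c), m(c, cons(c, 0), h(0))))   [R1 at ε]
2. cons(c, cons(cons(0, c), m(c, cons(c, 0), h(0))))  →  cons(c, cons(cons(0, c), 0))   [R2 at 2.2]

cons(c, cons(cons(0, c), 0))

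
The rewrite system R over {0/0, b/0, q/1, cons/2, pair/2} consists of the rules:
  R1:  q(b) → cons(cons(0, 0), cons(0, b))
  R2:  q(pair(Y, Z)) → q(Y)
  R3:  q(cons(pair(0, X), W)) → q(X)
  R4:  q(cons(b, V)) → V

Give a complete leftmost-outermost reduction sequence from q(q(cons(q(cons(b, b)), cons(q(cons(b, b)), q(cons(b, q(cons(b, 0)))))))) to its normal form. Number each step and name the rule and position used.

0

1. q(q(cons(q(cons(b, b)), cons(q(cons(b, b)), q(cons(b, q(cons(b, 0))))))))  →  q(q(cons(b, cons(q(cons(b, b)), q(cons(b, q(cons(b, 0))))))))   [R4 at 1.1.1]
2. q(q(cons(b, cons(q(cons(b, b)), q(cons(b, q(cons(b, 0))))))))  →  q(cons(q(cons(b, b)), q(cons(b, q(cons(b, 0))))))   [R4 at 1]
3. q(cons(q(cons(b, b)), q(cons(b, q(cons(b, 0))))))  →  q(cons(b, q(cons(b, q(cons(b, 0))))))   [R4 at 1.1]
4. q(cons(b, q(cons(b, q(cons(b, 0))))))  →  q(cons(b, q(cons(b, 0))))   [R4 at ε]
5. q(cons(b, q(cons(b, 0))))  →  q(cons(b, 0))   [R4 at ε]
6. q(cons(b, 0))  →  0   [R4 at ε]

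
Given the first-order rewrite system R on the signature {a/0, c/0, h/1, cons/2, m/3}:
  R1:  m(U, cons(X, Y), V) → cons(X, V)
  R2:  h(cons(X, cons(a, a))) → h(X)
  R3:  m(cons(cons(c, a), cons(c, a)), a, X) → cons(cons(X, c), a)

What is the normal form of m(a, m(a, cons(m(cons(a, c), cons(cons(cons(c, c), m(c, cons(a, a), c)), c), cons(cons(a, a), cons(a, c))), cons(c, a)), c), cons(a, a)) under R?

cons(cons(cons(cons(c, c), cons(a, c)), cons(cons(a, a), cons(a, c))), cons(a, a))

1. m(a, m(a, cons(m(cons(a, c), cons(cons(cons(c, c), m(c, cons(a, a), c)), c), cons(cons(a, a), cons(a, c))), cons(c, a)), c), cons(a, a))  →  m(a, cons(m(cons(a, c), cons(cons(cons(c, c), m(c, cons(a, a), c)), c), cons(cons(a, a), cons(a, c))), c), cons(a, a))   [R1 at 2]
2. m(a, cons(m(cons(a, c), cons(cons(cons(c, c), m(c, cons(a, a), c)), c), cons(cons(a, a), cons(a, c))), c), cons(a, a))  →  cons(m(cons(a, c), cons(cons(cons(c, c), m(c, cons(a, a), c)), c), cons(cons(a, a), cons(a, c))), cons(a, a))   [R1 at ε]
3. cons(m(cons(a, c), cons(cons(cons(c, c), m(c, cons(a, a), c)), c), cons(cons(a, a), cons(a, c))), cons(a, a))  →  cons(cons(cons(cons(c, c), m(c, cons(a, a), c)), cons(cons(a, a), cons(a, c))), cons(a, a))   [R1 at 1]
4. cons(cons(cons(cons(c, c), m(c, cons(a, a), c)), cons(cons(a, a), cons(a, c))), cons(a, a))  →  cons(cons(cons(cons(c, c), cons(a, c)), cons(cons(a, a), cons(a, c))), cons(a, a))   [R1 at 1.1.2]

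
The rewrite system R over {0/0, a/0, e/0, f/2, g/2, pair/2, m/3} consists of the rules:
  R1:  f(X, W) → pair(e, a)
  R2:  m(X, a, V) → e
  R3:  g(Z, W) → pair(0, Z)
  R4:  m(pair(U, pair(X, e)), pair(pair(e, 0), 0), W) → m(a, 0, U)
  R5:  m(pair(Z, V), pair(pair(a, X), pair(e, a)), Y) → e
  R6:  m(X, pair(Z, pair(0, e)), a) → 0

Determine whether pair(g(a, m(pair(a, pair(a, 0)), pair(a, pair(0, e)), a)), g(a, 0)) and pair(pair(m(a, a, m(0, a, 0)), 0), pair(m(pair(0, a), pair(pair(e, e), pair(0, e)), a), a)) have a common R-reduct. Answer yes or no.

no — NF(t₁) = pair(pair(0, a), pair(0, a)), NF(t₂) = pair(pair(e, 0), pair(0, a))

Reduce t₁ = pair(g(a, m(pair(a, pair(a, 0)), pair(a, pair(0, e)), a)), g(a, 0)):
1. pair(g(a, m(pair(a, pair(a, 0)), pair(a, pair(0, e)), a)), g(a, 0))  →  pair(pair(0, a), g(a, 0))   [R3 at 1]
2. pair(pair(0, a), g(a, 0))  →  pair(pair(0, a), pair(0, a))   [R3 at 2]

Reduce t₂ = pair(pair(m(a, a, m(0, a, 0)), 0), pair(m(pair(0, a), pair(pair(e, e), pair(0, e)), a), a)):
1. pair(pair(m(a, a, m(0, a, 0)), 0), pair(m(pair(0, a), pair(pair(e, e), pair(0, e)), a), a))  →  pair(pair(e, 0), pair(m(pair(0, a), pair(pair(e, e), pair(0, e)), a), a))   [R2 at 1.1]
2. pair(pair(e, 0), pair(m(pair(0, a), pair(pair(e, e), pair(0, e)), a), a))  →  pair(pair(e, 0), pair(0, a))   [R6 at 2.1]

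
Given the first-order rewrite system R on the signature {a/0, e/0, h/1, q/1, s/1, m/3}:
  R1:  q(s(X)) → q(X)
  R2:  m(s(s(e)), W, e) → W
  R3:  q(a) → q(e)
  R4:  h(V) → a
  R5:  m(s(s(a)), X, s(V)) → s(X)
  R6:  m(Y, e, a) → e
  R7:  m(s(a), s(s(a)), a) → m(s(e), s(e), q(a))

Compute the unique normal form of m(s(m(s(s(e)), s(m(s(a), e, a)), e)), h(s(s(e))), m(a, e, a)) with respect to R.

1. m(s(m(s(s(e)), s(m(s(a), e, a)), e)), h(s(s(e))), m(a, e, a))  →  m(s(s(m(s(a), e, a))), h(s(s(e))), m(a, e, a))   [R2 at 1.1]
2. m(s(s(m(s(a), e, a))), h(s(s(e))), m(a, e, a))  →  m(s(s(e)), h(s(s(e))), m(a, e, a))   [R6 at 1.1.1]
3. m(s(s(e)), h(s(s(e))), m(a, e, a))  →  m(s(s(e)), a, m(a, e, a))   [R4 at 2]
4. m(s(s(e)), a, m(a, e, a))  →  m(s(s(e)), a, e)   [R6 at 3]
5. m(s(s(e)), a, e)  →  a   [R2 at ε]

a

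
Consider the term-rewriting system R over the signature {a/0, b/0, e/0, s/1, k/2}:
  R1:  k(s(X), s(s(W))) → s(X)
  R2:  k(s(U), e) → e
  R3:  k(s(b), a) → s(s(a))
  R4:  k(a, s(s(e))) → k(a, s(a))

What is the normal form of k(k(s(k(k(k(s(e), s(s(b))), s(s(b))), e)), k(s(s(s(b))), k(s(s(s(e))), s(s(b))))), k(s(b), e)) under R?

1. k(k(s(k(k(k(s(e), s(s(b))), s(s(b))), e)), k(s(s(s(b))), k(s(s(s(e))), s(s(b))))), k(s(b), e))  →  k(k(s(k(k(s(e), s(s(b))), e)), k(s(s(s(b))), k(s(s(s(e))), s(s(b))))), k(s(b), e))   [R1 at 1.1.1.1.1]
2. k(k(s(k(k(s(e), s(s(b))), e)), k(s(s(s(b))), k(s(s(s(e))), s(s(b))))), k(s(b), e))  →  k(k(s(k(s(e), e)), k(s(s(s(b))), k(s(s(s(e))), s(s(b))))), k(s(b), e))   [R1 at 1.1.1.1]
3. k(k(s(k(s(e), e)), k(s(s(s(b))), k(s(s(s(e))), s(s(b))))), k(s(b), e))  →  k(k(s(e), k(s(s(s(b))), k(s(s(s(e))), s(s(b))))), k(s(b), e))   [R2 at 1.1.1]
4. k(k(s(e), k(s(s(s(b))), k(s(s(s(e))), s(s(b))))), k(s(b), e))  →  k(k(s(e), k(s(s(s(b))), s(s(s(e))))), k(s(b), e))   [R1 at 1.2.2]
5. k(k(s(e), k(s(s(s(b))), s(s(s(e))))), k(s(b), e))  →  k(k(s(e), s(s(s(b)))), k(s(b), e))   [R1 at 1.2]
6. k(k(s(e), s(s(s(b)))), k(s(b), e))  →  k(s(e), k(s(b), e))   [R1 at 1]
7. k(s(e), k(s(b), e))  →  k(s(e), e)   [R2 at 2]
8. k(s(e), e)  →  e   [R2 at ε]

e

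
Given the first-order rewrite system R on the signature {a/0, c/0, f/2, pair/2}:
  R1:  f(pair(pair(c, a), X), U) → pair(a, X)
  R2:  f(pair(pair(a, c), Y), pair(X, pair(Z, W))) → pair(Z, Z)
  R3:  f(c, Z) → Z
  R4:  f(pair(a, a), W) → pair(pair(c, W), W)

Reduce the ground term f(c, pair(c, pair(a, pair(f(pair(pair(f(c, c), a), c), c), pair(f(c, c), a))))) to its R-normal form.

1. f(c, pair(c, pair(a, pair(f(pair(pair(f(c, c), a), c), c), pair(f(c, c), a)))))  →  pair(c, pair(a, pair(f(pair(pair(f(c, c), a), c), c), pair(f(c, c), a))))   [R3 at ε]
2. pair(c, pair(a, pair(f(pair(pair(f(c, c), a), c), c), pair(f(c, c), a))))  →  pair(c, pair(a, pair(f(pair(pair(c, a), c), c), pair(f(c, c), a))))   [R3 at 2.2.1.1.1.1]
3. pair(c, pair(a, pair(f(pair(pair(c, a), c), c), pair(f(c, c), a))))  →  pair(c, pair(a, pair(pair(a, c), pair(f(c, c), a))))   [R1 at 2.2.1]
4. pair(c, pair(a, pair(pair(a, c), pair(f(c, c), a))))  →  pair(c, pair(a, pair(pair(a, c), pair(c, a))))   [R3 at 2.2.2.1]

pair(c, pair(a, pair(pair(a, c), pair(c, a))))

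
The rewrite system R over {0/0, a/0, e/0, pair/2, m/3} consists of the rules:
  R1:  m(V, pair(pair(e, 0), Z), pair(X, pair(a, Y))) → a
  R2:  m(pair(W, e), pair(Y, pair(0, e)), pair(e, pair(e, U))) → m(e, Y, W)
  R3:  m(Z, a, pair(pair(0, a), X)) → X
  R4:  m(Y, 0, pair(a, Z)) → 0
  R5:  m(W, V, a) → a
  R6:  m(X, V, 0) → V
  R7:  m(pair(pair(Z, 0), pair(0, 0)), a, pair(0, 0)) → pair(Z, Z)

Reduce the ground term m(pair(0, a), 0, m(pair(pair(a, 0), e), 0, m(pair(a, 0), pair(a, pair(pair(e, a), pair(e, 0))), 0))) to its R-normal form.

1. m(pair(0, a), 0, m(pair(pair(a, 0), e), 0, m(pair(a, 0), pair(a, pair(pair(e, a), pair(e, 0))), 0)))  →  m(pair(0, a), 0, m(pair(pair(a, 0), e), 0, pair(a, pair(pair(e, a), pair(e, 0)))))   [R6 at 3.3]
2. m(pair(0, a), 0, m(pair(pair(a, 0), e), 0, pair(a, pair(pair(e, a), pair(e, 0)))))  →  m(pair(0, a), 0, 0)   [R4 at 3]
3. m(pair(0, a), 0, 0)  →  0   [R6 at ε]

0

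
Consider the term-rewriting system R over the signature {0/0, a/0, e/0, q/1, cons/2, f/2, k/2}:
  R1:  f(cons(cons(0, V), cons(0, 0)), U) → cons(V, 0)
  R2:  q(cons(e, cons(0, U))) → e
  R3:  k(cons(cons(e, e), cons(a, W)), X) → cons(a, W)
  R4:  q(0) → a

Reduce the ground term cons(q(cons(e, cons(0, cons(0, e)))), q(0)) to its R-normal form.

cons(e, a)

1. cons(q(cons(e, cons(0, cons(0, e)))), q(0))  →  cons(e, q(0))   [R2 at 1]
2. cons(e, q(0))  →  cons(e, a)   [R4 at 2]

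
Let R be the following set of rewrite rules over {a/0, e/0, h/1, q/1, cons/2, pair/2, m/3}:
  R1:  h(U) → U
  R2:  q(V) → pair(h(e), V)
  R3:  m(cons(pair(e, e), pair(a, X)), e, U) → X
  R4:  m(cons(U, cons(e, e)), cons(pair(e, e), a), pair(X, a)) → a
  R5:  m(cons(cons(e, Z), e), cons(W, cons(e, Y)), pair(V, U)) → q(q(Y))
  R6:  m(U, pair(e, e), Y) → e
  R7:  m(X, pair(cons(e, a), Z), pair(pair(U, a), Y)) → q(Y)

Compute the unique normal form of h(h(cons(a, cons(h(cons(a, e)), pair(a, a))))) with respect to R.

cons(a, cons(cons(a, e), pair(a, a)))

1. h(h(cons(a, cons(h(cons(a, e)), pair(a, a)))))  →  h(cons(a, cons(h(cons(a, e)), pair(a, a))))   [R1 at ε]
2. h(cons(a, cons(h(cons(a, e)), pair(a, a))))  →  cons(a, cons(h(cons(a, e)), pair(a, a)))   [R1 at ε]
3. cons(a, cons(h(cons(a, e)), pair(a, a)))  →  cons(a, cons(cons(a, e), pair(a, a)))   [R1 at 2.1]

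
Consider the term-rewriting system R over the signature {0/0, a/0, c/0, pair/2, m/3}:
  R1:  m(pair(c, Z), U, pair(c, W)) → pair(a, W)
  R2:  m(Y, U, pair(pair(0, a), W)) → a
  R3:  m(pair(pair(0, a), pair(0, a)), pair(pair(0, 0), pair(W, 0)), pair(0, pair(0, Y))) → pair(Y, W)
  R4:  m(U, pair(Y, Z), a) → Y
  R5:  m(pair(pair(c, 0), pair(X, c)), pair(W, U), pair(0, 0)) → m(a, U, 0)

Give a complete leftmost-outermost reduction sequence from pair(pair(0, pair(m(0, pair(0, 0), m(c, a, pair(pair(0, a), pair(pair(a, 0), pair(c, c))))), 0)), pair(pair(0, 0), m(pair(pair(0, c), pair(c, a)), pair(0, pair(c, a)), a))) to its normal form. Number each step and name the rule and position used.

1. pair(pair(0, pair(m(0, pair(0, 0), m(c, a, pair(pair(0, a), pair(pair(a, 0), pair(c, c))))), 0)), pair(pair(0, 0), m(pair(pair(0, c), pair(c, a)), pair(0, pair(c, a)), a)))  →  pair(pair(0, pair(m(0, pair(0, 0), a), 0)), pair(pair(0, 0), m(pair(pair(0, c), pair(c, a)), pair(0, pair(c, a)), a)))   [R2 at 1.2.1.3]
2. pair(pair(0, pair(m(0, pair(0, 0), a), 0)), pair(pair(0, 0), m(pair(pair(0, c), pair(c, a)), pair(0, pair(c, a)), a)))  →  pair(pair(0, pair(0, 0)), pair(pair(0, 0), m(pair(pair(0, c), pair(c, a)), pair(0, pair(c, a)), a)))   [R4 at 1.2.1]
3. pair(pair(0, pair(0, 0)), pair(pair(0, 0), m(pair(pair(0, c), pair(c, a)), pair(0, pair(c, a)), a)))  →  pair(pair(0, pair(0, 0)), pair(pair(0, 0), 0))   [R4 at 2.2]

pair(pair(0, pair(0, 0)), pair(pair(0, 0), 0))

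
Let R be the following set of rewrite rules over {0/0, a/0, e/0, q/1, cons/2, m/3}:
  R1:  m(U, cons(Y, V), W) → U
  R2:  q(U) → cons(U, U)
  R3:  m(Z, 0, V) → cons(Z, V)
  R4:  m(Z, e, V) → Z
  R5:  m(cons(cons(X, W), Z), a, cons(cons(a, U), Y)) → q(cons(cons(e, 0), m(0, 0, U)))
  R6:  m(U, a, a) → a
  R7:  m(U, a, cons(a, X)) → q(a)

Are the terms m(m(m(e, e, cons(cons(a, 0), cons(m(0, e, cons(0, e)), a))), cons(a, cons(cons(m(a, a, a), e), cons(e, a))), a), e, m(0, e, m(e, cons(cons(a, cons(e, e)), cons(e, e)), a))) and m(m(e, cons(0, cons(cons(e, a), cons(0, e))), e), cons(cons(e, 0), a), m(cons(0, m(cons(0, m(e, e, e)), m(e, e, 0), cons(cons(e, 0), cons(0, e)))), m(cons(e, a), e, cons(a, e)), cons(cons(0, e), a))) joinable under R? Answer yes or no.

yes — NF(t₁) = e, NF(t₂) = e

Reduce t₁ = m(m(m(e, e, cons(cons(a, 0), cons(m(0, e, cons(0, e)), a))), cons(a, cons(cons(m(a, a, a), e), cons(e, a))), a), e, m(0, e, m(e, cons(cons(a, cons(e, e)), cons(e, e)), a))):
1. m(m(m(e, e, cons(cons(a, 0), cons(m(0, e, cons(0, e)), a))), cons(a, cons(cons(m(a, a, a), e), cons(e, a))), a), e, m(0, e, m(e, cons(cons(a, cons(e, e)), cons(e, e)), a)))  →  m(m(e, e, cons(cons(a, 0), cons(m(0, e, cons(0, e)), a))), cons(a, cons(cons(m(a, a, a), e), cons(e, a))), a)   [R4 at ε]
2. m(m(e, e, cons(cons(a, 0), cons(m(0, e, cons(0, e)), a))), cons(a, cons(cons(m(a, a, a), e), cons(e, a))), a)  →  m(e, e, cons(cons(a, 0), cons(m(0, e, cons(0, e)), a)))   [R1 at ε]
3. m(e, e, cons(cons(a, 0), cons(m(0, e, cons(0, e)), a)))  →  e   [R4 at ε]

Reduce t₂ = m(m(e, cons(0, cons(cons(e, a), cons(0, e))), e), cons(cons(e, 0), a), m(cons(0, m(cons(0, m(e, e, e)), m(e, e, 0), cons(cons(e, 0), cons(0, e)))), m(cons(e, a), e, cons(a, e)), cons(cons(0, e), a))):
1. m(m(e, cons(0, cons(cons(e, a), cons(0, e))), e), cons(cons(e, 0), a), m(cons(0, m(cons(0, m(e, e, e)), m(e, e, 0), cons(cons(e, 0), cons(0, e)))), m(cons(e, a), e, cons(a, e)), cons(cons(0, e), a)))  →  m(e, cons(0, cons(cons(e, a), cons(0, e))), e)   [R1 at ε]
2. m(e, cons(0, cons(cons(e, a), cons(0, e))), e)  →  e   [R1 at ε]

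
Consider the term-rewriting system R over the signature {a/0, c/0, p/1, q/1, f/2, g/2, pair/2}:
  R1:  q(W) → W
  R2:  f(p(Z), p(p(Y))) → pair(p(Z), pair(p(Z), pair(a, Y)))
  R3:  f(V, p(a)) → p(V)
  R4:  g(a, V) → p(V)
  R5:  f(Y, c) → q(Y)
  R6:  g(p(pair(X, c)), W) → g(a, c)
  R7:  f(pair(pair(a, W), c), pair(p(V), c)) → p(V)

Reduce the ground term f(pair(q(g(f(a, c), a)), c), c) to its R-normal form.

pair(p(a), c)

1. f(pair(q(g(f(a, c), a)), c), c)  →  q(pair(q(g(f(a, c), a)), c))   [R5 at ε]
2. q(pair(q(g(f(a, c), a)), c))  →  pair(q(g(f(a, c), a)), c)   [R1 at ε]
3. pair(q(g(f(a, c), a)), c)  →  pair(g(f(a, c), a), c)   [R1 at 1]
4. pair(g(f(a, c), a), c)  →  pair(g(q(a), a), c)   [R5 at 1.1]
5. pair(g(q(a), a), c)  →  pair(g(a, a), c)   [R1 at 1.1]
6. pair(g(a, a), c)  →  pair(p(a), c)   [R4 at 1]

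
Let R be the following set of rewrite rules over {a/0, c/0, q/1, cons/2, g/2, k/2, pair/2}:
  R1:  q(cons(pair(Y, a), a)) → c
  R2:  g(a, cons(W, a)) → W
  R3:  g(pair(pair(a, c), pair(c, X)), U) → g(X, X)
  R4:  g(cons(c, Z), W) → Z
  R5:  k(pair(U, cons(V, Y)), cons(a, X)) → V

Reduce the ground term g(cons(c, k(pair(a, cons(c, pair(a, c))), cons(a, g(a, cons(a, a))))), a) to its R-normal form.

1. g(cons(c, k(pair(a, cons(c, pair(a, c))), cons(a, g(a, cons(a, a))))), a)  →  k(pair(a, cons(c, pair(a, c))), cons(a, g(a, cons(a, a))))   [R4 at ε]
2. k(pair(a, cons(c, pair(a, c))), cons(a, g(a, cons(a, a))))  →  c   [R5 at ε]

c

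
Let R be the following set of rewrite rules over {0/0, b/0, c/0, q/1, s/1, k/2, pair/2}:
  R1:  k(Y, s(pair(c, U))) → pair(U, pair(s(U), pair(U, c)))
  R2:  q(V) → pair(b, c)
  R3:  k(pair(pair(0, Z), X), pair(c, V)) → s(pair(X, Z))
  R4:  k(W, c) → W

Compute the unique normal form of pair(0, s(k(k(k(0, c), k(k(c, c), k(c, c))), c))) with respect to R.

pair(0, s(0))

1. pair(0, s(k(k(k(0, c), k(k(c, c), k(c, c))), c)))  →  pair(0, s(k(k(0, c), k(k(c, c), k(c, c)))))   [R4 at 2.1]
2. pair(0, s(k(k(0, c), k(k(c, c), k(c, c)))))  →  pair(0, s(k(0, k(k(c, c), k(c, c)))))   [R4 at 2.1.1]
3. pair(0, s(k(0, k(k(c, c), k(c, c)))))  →  pair(0, s(k(0, k(c, k(c, c)))))   [R4 at 2.1.2.1]
4. pair(0, s(k(0, k(c, k(c, c)))))  →  pair(0, s(k(0, k(c, c))))   [R4 at 2.1.2.2]
5. pair(0, s(k(0, k(c, c))))  →  pair(0, s(k(0, c)))   [R4 at 2.1.2]
6. pair(0, s(k(0, c)))  →  pair(0, s(0))   [R4 at 2.1]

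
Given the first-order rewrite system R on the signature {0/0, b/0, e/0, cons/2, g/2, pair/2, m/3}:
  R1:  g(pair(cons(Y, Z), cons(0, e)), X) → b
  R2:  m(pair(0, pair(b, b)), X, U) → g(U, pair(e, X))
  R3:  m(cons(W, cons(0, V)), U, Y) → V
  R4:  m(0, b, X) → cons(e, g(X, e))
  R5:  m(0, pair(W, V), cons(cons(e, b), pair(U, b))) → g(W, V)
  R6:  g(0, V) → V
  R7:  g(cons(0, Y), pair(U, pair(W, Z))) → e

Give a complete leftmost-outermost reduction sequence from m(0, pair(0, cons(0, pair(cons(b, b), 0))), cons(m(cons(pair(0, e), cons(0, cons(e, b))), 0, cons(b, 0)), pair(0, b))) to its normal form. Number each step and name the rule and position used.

1. m(0, pair(0, cons(0, pair(cons(b, b), 0))), cons(m(cons(pair(0, e), cons(0, cons(e, b))), 0, cons(b, 0)), pair(0, b)))  →  m(0, pair(0, cons(0, pair(cons(b, b), 0))), cons(cons(e, b), pair(0, b)))   [R3 at 3.1]
2. m(0, pair(0, cons(0, pair(cons(b, b), 0))), cons(cons(e, b), pair(0, b)))  →  g(0, cons(0, pair(cons(b, b), 0)))   [R5 at ε]
3. g(0, cons(0, pair(cons(b, b), 0)))  →  cons(0, pair(cons(b, b), 0))   [R6 at ε]

cons(0, pair(cons(b, b), 0))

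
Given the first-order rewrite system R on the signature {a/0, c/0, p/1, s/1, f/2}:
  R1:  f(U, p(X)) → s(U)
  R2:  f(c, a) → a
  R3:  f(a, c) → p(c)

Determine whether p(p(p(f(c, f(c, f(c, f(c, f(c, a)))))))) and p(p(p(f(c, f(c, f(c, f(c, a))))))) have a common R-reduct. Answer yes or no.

Reduce t₁ = p(p(p(f(c, f(c, f(c, f(c, f(c, a)))))))):
1. p(p(p(f(c, f(c, f(c, f(c, f(c, a))))))))  →  p(p(p(f(c, f(c, f(c, f(c, a)))))))   [R2 at 1.1.1.2.2.2.2]
2. p(p(p(f(c, f(c, f(c, f(c, a)))))))  →  p(p(p(f(c, f(c, f(c, a))))))   [R2 at 1.1.1.2.2.2]
3. p(p(p(f(c, f(c, f(c, a))))))  →  p(p(p(f(c, f(c, a)))))   [R2 at 1.1.1.2.2]
4. p(p(p(f(c, f(c, a)))))  →  p(p(p(f(c, a))))   [R2 at 1.1.1.2]
5. p(p(p(f(c, a))))  →  p(p(p(a)))   [R2 at 1.1.1]

Reduce t₂ = p(p(p(f(c, f(c, f(c, f(c, a))))))):
1. p(p(p(f(c, f(c, f(c, f(c, a)))))))  →  p(p(p(f(c, f(c, f(c, a))))))   [R2 at 1.1.1.2.2.2]
2. p(p(p(f(c, f(c, f(c, a))))))  →  p(p(p(f(c, f(c, a)))))   [R2 at 1.1.1.2.2]
3. p(p(p(f(c, f(c, a)))))  →  p(p(p(f(c, a))))   [R2 at 1.1.1.2]
4. p(p(p(f(c, a))))  →  p(p(p(a)))   [R2 at 1.1.1]

yes — NF(t₁) = p(p(p(a))), NF(t₂) = p(p(p(a)))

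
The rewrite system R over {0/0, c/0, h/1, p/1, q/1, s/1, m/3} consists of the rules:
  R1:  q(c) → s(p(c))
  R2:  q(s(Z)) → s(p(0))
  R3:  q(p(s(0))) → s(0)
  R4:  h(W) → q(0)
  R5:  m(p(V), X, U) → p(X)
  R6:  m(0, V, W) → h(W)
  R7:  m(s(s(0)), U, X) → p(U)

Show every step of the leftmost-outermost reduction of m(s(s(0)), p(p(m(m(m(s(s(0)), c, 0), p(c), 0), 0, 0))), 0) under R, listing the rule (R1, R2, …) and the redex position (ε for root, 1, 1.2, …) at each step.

p(p(p(p(0))))

1. m(s(s(0)), p(p(m(m(m(s(s(0)), c, 0), p(c), 0), 0, 0))), 0)  →  p(p(p(m(m(m(s(s(0)), c, 0), p(c), 0), 0, 0))))   [R7 at ε]
2. p(p(p(m(m(m(s(s(0)), c, 0), p(c), 0), 0, 0))))  →  p(p(p(m(m(p(c), p(c), 0), 0, 0))))   [R7 at 1.1.1.1.1]
3. p(p(p(m(m(p(c), p(c), 0), 0, 0))))  →  p(p(p(m(p(p(c)), 0, 0))))   [R5 at 1.1.1.1]
4. p(p(p(m(p(p(c)), 0, 0))))  →  p(p(p(p(0))))   [R5 at 1.1.1]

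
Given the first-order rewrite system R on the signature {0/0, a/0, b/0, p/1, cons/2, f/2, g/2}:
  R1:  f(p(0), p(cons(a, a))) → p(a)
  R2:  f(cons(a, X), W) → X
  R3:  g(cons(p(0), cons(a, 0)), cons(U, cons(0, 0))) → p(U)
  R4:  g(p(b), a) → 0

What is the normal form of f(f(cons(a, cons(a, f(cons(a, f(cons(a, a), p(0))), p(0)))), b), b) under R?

1. f(f(cons(a, cons(a, f(cons(a, f(cons(a, a), p(0))), p(0)))), b), b)  →  f(cons(a, f(cons(a, f(cons(a, a), p(0))), p(0))), b)   [R2 at 1]
2. f(cons(a, f(cons(a, f(cons(a, a), p(0))), p(0))), b)  →  f(cons(a, f(cons(a, a), p(0))), p(0))   [R2 at ε]
3. f(cons(a, f(cons(a, a), p(0))), p(0))  →  f(cons(a, a), p(0))   [R2 at ε]
4. f(cons(a, a), p(0))  →  a   [R2 at ε]

a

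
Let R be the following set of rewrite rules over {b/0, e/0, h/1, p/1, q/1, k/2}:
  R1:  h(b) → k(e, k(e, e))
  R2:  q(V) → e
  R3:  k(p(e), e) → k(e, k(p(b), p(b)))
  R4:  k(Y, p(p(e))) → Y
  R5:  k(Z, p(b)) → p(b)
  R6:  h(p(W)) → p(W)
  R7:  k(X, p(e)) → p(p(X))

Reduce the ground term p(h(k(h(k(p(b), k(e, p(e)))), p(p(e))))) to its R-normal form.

1. p(h(k(h(k(p(b), k(e, p(e)))), p(p(e)))))  →  p(h(h(k(p(b), k(e, p(e))))))   [R4 at 1.1]
2. p(h(h(k(p(b), k(e, p(e))))))  →  p(h(h(k(p(b), p(p(e))))))   [R7 at 1.1.1.2]
3. p(h(h(k(p(b), p(p(e))))))  →  p(h(h(p(b))))   [R4 at 1.1.1]
4. p(h(h(p(b))))  →  p(h(p(b)))   [R6 at 1.1]
5. p(h(p(b)))  →  p(p(b))   [R6 at 1]

p(p(b))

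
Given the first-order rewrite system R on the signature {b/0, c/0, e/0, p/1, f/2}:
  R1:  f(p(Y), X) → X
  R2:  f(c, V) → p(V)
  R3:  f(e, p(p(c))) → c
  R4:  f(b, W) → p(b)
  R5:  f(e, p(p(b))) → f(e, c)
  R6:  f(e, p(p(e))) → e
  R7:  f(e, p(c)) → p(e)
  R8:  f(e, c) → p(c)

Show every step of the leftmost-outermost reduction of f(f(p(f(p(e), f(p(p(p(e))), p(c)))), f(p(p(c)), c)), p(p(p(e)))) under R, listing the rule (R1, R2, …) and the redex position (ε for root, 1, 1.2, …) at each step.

1. f(f(p(f(p(e), f(p(p(p(e))), p(c)))), f(p(p(c)), c)), p(p(p(e))))  →  f(f(p(p(c)), c), p(p(p(e))))   [R1 at 1]
2. f(f(p(p(c)), c), p(p(p(e))))  →  f(c, p(p(p(e))))   [R1 at 1]
3. f(c, p(p(p(e))))  →  p(p(p(p(e))))   [R2 at ε]

p(p(p(p(e))))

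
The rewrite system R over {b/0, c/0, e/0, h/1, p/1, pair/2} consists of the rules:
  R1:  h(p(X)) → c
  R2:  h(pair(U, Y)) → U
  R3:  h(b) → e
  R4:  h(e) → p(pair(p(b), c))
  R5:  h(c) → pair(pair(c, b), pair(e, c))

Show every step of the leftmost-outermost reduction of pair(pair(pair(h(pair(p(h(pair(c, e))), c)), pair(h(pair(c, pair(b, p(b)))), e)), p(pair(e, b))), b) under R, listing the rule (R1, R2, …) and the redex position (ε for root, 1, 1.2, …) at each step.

pair(pair(pair(p(c), pair(c, e)), p(pair(e, b))), b)

1. pair(pair(pair(h(pair(p(h(pair(c, e))), c)), pair(h(pair(c, pair(b, p(b)))), e)), p(pair(e, b))), b)  →  pair(pair(pair(p(h(pair(c, e))), pair(h(pair(c, pair(b, p(b)))), e)), p(pair(e, b))), b)   [R2 at 1.1.1]
2. pair(pair(pair(p(h(pair(c, e))), pair(h(pair(c, pair(b, p(b)))), e)), p(pair(e, b))), b)  →  pair(pair(pair(p(c), pair(h(pair(c, pair(b, p(b)))), e)), p(pair(e, b))), b)   [R2 at 1.1.1.1]
3. pair(pair(pair(p(c), pair(h(pair(c, pair(b, p(b)))), e)), p(pair(e, b))), b)  →  pair(pair(pair(p(c), pair(c, e)), p(pair(e, b))), b)   [R2 at 1.1.2.1]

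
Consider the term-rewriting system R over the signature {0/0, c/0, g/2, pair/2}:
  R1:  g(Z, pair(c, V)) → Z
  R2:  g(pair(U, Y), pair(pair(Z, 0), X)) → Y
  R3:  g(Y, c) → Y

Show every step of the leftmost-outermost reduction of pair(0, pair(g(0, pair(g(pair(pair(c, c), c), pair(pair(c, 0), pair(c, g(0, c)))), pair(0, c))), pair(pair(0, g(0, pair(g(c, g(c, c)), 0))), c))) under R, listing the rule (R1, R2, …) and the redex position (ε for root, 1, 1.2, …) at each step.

1. pair(0, pair(g(0, pair(g(pair(pair(c, c), c), pair(pair(c, 0), pair(c, g(0, c)))), pair(0, c))), pair(pair(0, g(0, pair(g(c, g(c, c)), 0))), c)))  →  pair(0, pair(g(0, pair(c, pair(0, c))), pair(pair(0, g(0, pair(g(c, g(c, c)), 0))), c)))   [R2 at 2.1.2.1]
2. pair(0, pair(g(0, pair(c, pair(0, c))), pair(pair(0, g(0, pair(g(c, g(c, c)), 0))), c)))  →  pair(0, pair(0, pair(pair(0, g(0, pair(g(c, g(c, c)), 0))), c)))   [R1 at 2.1]
3. pair(0, pair(0, pair(pair(0, g(0, pair(g(c, g(c, c)), 0))), c)))  →  pair(0, pair(0, pair(pair(0, g(0, pair(g(c, c), 0))), c)))   [R3 at 2.2.1.2.2.1.2]
4. pair(0, pair(0, pair(pair(0, g(0, pair(g(c, c), 0))), c)))  →  pair(0, pair(0, pair(pair(0, g(0, pair(c, 0))), c)))   [R3 at 2.2.1.2.2.1]
5. pair(0, pair(0, pair(pair(0, g(0, pair(c, 0))), c)))  →  pair(0, pair(0, pair(pair(0, 0), c)))   [R1 at 2.2.1.2]

pair(0, pair(0, pair(pair(0, 0), c)))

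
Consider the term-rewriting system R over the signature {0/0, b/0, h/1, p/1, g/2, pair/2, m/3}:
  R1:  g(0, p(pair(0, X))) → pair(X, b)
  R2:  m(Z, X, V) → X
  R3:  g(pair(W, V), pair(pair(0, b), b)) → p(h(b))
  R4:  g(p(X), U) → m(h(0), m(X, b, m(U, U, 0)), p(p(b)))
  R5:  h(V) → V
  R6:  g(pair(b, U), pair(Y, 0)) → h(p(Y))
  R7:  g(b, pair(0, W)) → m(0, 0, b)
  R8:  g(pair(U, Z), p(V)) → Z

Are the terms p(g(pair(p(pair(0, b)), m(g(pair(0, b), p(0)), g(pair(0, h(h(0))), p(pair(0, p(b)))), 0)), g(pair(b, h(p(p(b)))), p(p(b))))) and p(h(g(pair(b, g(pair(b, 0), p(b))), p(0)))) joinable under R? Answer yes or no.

Reduce t₁ = p(g(pair(p(pair(0, b)), m(g(pair(0, b), p(0)), g(pair(0, h(h(0))), p(pair(0, p(b)))), 0)), g(pair(b, h(p(p(b)))), p(p(b))))):
1. p(g(pair(p(pair(0, b)), m(g(pair(0, b), p(0)), g(pair(0, h(h(0))), p(pair(0, p(b)))), 0)), g(pair(b, h(p(p(b)))), p(p(b)))))  →  p(g(pair(p(pair(0, b)), g(pair(0, h(h(0))), p(pair(0, p(b))))), g(pair(b, h(p(p(b)))), p(p(b)))))   [R2 at 1.1.2]
2. p(g(pair(p(pair(0, b)), g(pair(0, h(h(0))), p(pair(0, p(b))))), g(pair(b, h(p(p(b)))), p(p(b)))))  →  p(g(pair(p(pair(0, b)), h(h(0))), g(pair(b, h(p(p(b)))), p(p(b)))))   [R8 at 1.1.2]
3. p(g(pair(p(pair(0, b)), h(h(0))), g(pair(b, h(p(p(b)))), p(p(b)))))  →  p(g(pair(p(pair(0, b)), h(0)), g(pair(b, h(p(p(b)))), p(p(b)))))   [R5 at 1.1.2]
4. p(g(pair(p(pair(0, b)), h(0)), g(pair(b, h(p(p(b)))), p(p(b)))))  →  p(g(pair(p(pair(0, b)), 0), g(pair(b, h(p(p(b)))), p(p(b)))))   [R5 at 1.1.2]
5. p(g(pair(p(pair(0, b)), 0), g(pair(b, h(p(p(b)))), p(p(b)))))  →  p(g(pair(p(pair(0, b)), 0), h(p(p(b)))))   [R8 at 1.2]
6. p(g(pair(p(pair(0, b)), 0), h(p(p(b)))))  →  p(g(pair(p(pair(0, b)), 0), p(p(b))))   [R5 at 1.2]
7. p(g(pair(p(pair(0, b)), 0), p(p(b))))  →  p(0)   [R8 at 1]

Reduce t₂ = p(h(g(pair(b, g(pair(b, 0), p(b))), p(0)))):
1. p(h(g(pair(b, g(pair(b, 0), p(b))), p(0))))  →  p(g(pair(b, g(pair(b, 0), p(b))), p(0)))   [R5 at 1]
2. p(g(pair(b, g(pair(b, 0), p(b))), p(0)))  →  p(g(pair(b, 0), p(b)))   [R8 at 1]
3. p(g(pair(b, 0), p(b)))  →  p(0)   [R8 at 1]

yes — NF(t₁) = p(0), NF(t₂) = p(0)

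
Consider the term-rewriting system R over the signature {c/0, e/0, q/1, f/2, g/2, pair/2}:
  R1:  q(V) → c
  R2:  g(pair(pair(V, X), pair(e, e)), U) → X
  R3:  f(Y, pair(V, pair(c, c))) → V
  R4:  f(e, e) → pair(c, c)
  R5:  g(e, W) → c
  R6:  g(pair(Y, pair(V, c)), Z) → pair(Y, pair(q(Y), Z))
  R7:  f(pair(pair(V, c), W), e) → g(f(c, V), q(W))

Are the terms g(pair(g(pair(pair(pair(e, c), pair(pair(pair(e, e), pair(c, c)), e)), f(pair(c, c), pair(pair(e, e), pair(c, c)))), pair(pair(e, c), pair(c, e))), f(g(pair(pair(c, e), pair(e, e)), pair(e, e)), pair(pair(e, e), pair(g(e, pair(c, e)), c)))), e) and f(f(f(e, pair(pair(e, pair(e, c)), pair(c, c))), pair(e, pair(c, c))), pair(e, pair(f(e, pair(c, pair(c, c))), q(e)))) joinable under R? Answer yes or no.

yes — NF(t₁) = e, NF(t₂) = e

Reduce t₁ = g(pair(g(pair(pair(pair(e, c), pair(pair(pair(e, e), pair(c, c)), e)), f(pair(c, c), pair(pair(e, e), pair(c, c)))), pair(pair(e, c), pair(c, e))), f(g(pair(pair(c, e), pair(e, e)), pair(e, e)), pair(pair(e, e), pair(g(e, pair(c, e)), c)))), e):
1. g(pair(g(pair(pair(pair(e, c), pair(pair(pair(e, e), pair(c, c)), e)), f(pair(c, c), pair(pair(e, e), pair(c, c)))), pair(pair(e, c), pair(c, e))), f(g(pair(pair(c, e), pair(e, e)), pair(e, e)), pair(pair(e, e), pair(g(e, pair(c, e)), c)))), e)  →  g(pair(g(pair(pair(pair(e, c), pair(pair(pair(e, e), pair(c, c)), e)), pair(e, e)), pair(pair(e, c), pair(c, e))), f(g(pair(pair(c, e), pair(e, e)), pair(e, e)), pair(pair(e, e), pair(g(e, pair(c, e)), c)))), e)   [R3 at 1.1.1.2]
2. g(pair(g(pair(pair(pair(e, c), pair(pair(pair(e, e), pair(c, c)), e)), pair(e, e)), pair(pair(e, c), pair(c, e))), f(g(pair(pair(c, e), pair(e, e)), pair(e, e)), pair(pair(e, e), pair(g(e, pair(c, e)), c)))), e)  →  g(pair(pair(pair(pair(e, e), pair(c, c)), e), f(g(pair(pair(c, e), pair(e, e)), pair(e, e)), pair(pair(e, e), pair(g(e, pair(c, e)), c)))), e)   [R2 at 1.1]
3. g(pair(pair(pair(pair(e, e), pair(c, c)), e), f(g(pair(pair(c, e), pair(e, e)), pair(e, e)), pair(pair(e, e), pair(g(e, pair(c, e)), c)))), e)  →  g(pair(pair(pair(pair(e, e), pair(c, c)), e), f(e, pair(pair(e, e), pair(g(e, pair(c, e)), c)))), e)   [R2 at 1.2.1]
4. g(pair(pair(pair(pair(e, e), pair(c, c)), e), f(e, pair(pair(e, e), pair(g(e, pair(c, e)), c)))), e)  →  g(pair(pair(pair(pair(e, e), pair(c, c)), e), f(e, pair(pair(e, e), pair(c, c)))), e)   [R5 at 1.2.2.2.1]
5. g(pair(pair(pair(pair(e, e), pair(c, c)), e), f(e, pair(pair(e, e), pair(c, c)))), e)  →  g(pair(pair(pair(pair(e, e), pair(c, c)), e), pair(e, e)), e)   [R3 at 1.2]
6. g(pair(pair(pair(pair(e, e), pair(c, c)), e), pair(e, e)), e)  →  e   [R2 at ε]

Reduce t₂ = f(f(f(e, pair(pair(e, pair(e, c)), pair(c, c))), pair(e, pair(c, c))), pair(e, pair(f(e, pair(c, pair(c, c))), q(e)))):
1. f(f(f(e, pair(pair(e, pair(e, c)), pair(c, c))), pair(e, pair(c, c))), pair(e, pair(f(e, pair(c, pair(c, c))), q(e))))  →  f(e, pair(e, pair(f(e, pair(c, pair(c, c))), q(e))))   [R3 at 1]
2. f(e, pair(e, pair(f(e, pair(c, pair(c, c))), q(e))))  →  f(e, pair(e, pair(c, q(e))))   [R3 at 2.2.1]
3. f(e, pair(e, pair(c, q(e))))  →  f(e, pair(e, pair(c, c)))   [R1 at 2.2.2]
4. f(e, pair(e, pair(c, c)))  →  e   [R3 at ε]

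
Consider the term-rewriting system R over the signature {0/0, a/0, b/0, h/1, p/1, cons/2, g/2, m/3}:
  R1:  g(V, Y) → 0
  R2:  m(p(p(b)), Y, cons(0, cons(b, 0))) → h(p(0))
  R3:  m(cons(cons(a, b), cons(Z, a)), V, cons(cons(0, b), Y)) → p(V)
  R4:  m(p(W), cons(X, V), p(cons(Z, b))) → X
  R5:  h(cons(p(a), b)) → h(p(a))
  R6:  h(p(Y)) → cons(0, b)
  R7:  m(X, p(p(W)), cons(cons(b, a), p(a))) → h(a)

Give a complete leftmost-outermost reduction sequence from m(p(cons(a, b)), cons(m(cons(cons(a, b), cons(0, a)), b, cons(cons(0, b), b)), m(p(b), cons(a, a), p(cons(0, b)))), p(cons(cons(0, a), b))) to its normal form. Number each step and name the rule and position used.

1. m(p(cons(a, b)), cons(m(cons(cons(a, b), cons(0, a)), b, cons(cons(0, b), b)), m(p(b), cons(a, a), p(cons(0, b)))), p(cons(cons(0, a), b)))  →  m(cons(cons(a, b), cons(0, a)), b, cons(cons(0, b), b))   [R4 at ε]
2. m(cons(cons(a, b), cons(0, a)), b, cons(cons(0, b), b))  →  p(b)   [R3 at ε]

p(b)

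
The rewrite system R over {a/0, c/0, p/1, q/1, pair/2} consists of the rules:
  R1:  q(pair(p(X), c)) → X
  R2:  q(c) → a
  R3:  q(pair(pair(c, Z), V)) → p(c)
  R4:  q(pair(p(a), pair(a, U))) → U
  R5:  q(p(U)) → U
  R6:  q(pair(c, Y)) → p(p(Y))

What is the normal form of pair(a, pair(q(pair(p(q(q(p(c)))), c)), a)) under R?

1. pair(a, pair(q(pair(p(q(q(p(c)))), c)), a))  →  pair(a, pair(q(q(p(c))), a))   [R1 at 2.1]
2. pair(a, pair(q(q(p(c))), a))  →  pair(a, pair(q(c), a))   [R5 at 2.1.1]
3. pair(a, pair(q(c), a))  →  pair(a, pair(a, a))   [R2 at 2.1]

pair(a, pair(a, a))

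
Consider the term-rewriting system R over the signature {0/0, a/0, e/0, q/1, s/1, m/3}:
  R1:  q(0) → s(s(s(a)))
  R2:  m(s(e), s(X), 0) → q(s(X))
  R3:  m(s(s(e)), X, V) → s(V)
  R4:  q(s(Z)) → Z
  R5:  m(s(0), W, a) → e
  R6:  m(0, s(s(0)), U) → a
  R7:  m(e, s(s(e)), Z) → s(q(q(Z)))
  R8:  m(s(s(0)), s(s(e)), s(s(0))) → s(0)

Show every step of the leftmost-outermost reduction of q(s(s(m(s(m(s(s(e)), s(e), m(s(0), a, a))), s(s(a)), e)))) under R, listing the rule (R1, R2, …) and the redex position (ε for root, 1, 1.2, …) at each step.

1. q(s(s(m(s(m(s(s(e)), s(e), m(s(0), a, a))), s(s(a)), e))))  →  s(m(s(m(s(s(e)), s(e), m(s(0), a, a))), s(s(a)), e))   [R4 at ε]
2. s(m(s(m(s(s(e)), s(e), m(s(0), a, a))), s(s(a)), e))  →  s(m(s(s(m(s(0), a, a))), s(s(a)), e))   [R3 at 1.1.1]
3. s(m(s(s(m(s(0), a, a))), s(s(a)), e))  →  s(m(s(s(e)), s(s(a)), e))   [R5 at 1.1.1.1]
4. s(m(s(s(e)), s(s(a)), e))  →  s(s(e))   [R3 at 1]

s(s(e))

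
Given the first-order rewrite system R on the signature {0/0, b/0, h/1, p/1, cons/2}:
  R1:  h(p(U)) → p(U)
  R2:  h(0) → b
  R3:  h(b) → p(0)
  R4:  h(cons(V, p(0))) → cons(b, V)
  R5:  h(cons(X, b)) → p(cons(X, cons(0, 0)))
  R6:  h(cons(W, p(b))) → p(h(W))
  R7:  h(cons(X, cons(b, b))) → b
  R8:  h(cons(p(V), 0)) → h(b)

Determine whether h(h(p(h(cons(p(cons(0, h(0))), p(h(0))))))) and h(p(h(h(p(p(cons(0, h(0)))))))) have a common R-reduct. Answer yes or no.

yes — NF(t₁) = p(p(p(cons(0, b)))), NF(t₂) = p(p(p(cons(0, b))))

Reduce t₁ = h(h(p(h(cons(p(cons(0, h(0))), p(h(0))))))):
1. h(h(p(h(cons(p(cons(0, h(0))), p(h(0)))))))  →  h(p(h(cons(p(cons(0, h(0))), p(h(0))))))   [R1 at 1]
2. h(p(h(cons(p(cons(0, h(0))), p(h(0))))))  →  p(h(cons(p(cons(0, h(0))), p(h(0)))))   [R1 at ε]
3. p(h(cons(p(cons(0, h(0))), p(h(0)))))  →  p(h(cons(p(cons(0, b)), p(h(0)))))   [R2 at 1.1.1.1.2]
4. p(h(cons(p(cons(0, b)), p(h(0)))))  →  p(h(cons(p(cons(0, b)), p(b))))   [R2 at 1.1.2.1]
5. p(h(cons(p(cons(0, b)), p(b))))  →  p(p(h(p(cons(0, b)))))   [R6 at 1]
6. p(p(h(p(cons(0, b)))))  →  p(p(p(cons(0, b))))   [R1 at 1.1]

Reduce t₂ = h(p(h(h(p(p(cons(0, h(0)))))))):
1. h(p(h(h(p(p(cons(0, h(0))))))))  →  p(h(h(p(p(cons(0, h(0)))))))   [R1 at ε]
2. p(h(h(p(p(cons(0, h(0)))))))  →  p(h(p(p(cons(0, h(0))))))   [R1 at 1.1]
3. p(h(p(p(cons(0, h(0))))))  →  p(p(p(cons(0, h(0)))))   [R1 at 1]
4. p(p(p(cons(0, h(0)))))  →  p(p(p(cons(0, b))))   [R2 at 1.1.1.2]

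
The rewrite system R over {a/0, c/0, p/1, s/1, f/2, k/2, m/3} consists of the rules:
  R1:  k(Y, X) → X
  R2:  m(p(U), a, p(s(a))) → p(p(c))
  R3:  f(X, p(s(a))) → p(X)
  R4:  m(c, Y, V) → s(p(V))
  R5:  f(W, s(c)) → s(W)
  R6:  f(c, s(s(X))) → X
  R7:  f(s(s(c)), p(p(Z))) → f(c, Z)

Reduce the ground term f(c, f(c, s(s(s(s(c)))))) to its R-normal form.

c

1. f(c, f(c, s(s(s(s(c))))))  →  f(c, s(s(c)))   [R6 at 2]
2. f(c, s(s(c)))  →  c   [R6 at ε]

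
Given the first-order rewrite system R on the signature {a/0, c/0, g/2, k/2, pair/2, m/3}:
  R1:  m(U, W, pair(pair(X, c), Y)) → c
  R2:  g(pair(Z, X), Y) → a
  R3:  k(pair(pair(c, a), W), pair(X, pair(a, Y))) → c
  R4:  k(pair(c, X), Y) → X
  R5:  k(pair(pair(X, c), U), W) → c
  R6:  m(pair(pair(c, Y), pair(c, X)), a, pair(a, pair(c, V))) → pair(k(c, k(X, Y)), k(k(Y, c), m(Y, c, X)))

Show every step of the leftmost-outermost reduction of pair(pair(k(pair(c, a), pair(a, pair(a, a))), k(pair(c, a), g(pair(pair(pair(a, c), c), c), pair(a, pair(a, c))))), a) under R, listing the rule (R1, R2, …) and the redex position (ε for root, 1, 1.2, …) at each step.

1. pair(pair(k(pair(c, a), pair(a, pair(a, a))), k(pair(c, a), g(pair(pair(pair(a, c), c), c), pair(a, pair(a, c))))), a)  →  pair(pair(a, k(pair(c, a), g(pair(pair(pair(a, c), c), c), pair(a, pair(a, c))))), a)   [R4 at 1.1]
2. pair(pair(a, k(pair(c, a), g(pair(pair(pair(a, c), c), c), pair(a, pair(a, c))))), a)  →  pair(pair(a, a), a)   [R4 at 1.2]

pair(pair(a, a), a)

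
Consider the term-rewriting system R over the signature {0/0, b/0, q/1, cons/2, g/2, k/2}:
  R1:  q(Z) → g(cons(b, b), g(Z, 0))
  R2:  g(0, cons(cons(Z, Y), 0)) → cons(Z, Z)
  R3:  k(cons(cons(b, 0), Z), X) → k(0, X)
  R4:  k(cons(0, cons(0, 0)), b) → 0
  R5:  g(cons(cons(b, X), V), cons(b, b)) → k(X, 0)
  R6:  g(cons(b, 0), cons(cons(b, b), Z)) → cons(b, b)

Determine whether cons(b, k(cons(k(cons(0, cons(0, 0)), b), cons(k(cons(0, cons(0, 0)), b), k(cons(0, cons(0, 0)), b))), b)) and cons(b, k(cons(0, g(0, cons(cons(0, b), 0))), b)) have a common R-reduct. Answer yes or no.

yes — NF(t₁) = cons(b, 0), NF(t₂) = cons(b, 0)

Reduce t₁ = cons(b, k(cons(k(cons(0, cons(0, 0)), b), cons(k(cons(0, cons(0, 0)), b), k(cons(0, cons(0, 0)), b))), b)):
1. cons(b, k(cons(k(cons(0, cons(0, 0)), b), cons(k(cons(0, cons(0, 0)), b), k(cons(0, cons(0, 0)), b))), b))  →  cons(b, k(cons(0, cons(k(cons(0, cons(0, 0)), b), k(cons(0, cons(0, 0)), b))), b))   [R4 at 2.1.1]
2. cons(b, k(cons(0, cons(k(cons(0, cons(0, 0)), b), k(cons(0, cons(0, 0)), b))), b))  →  cons(b, k(cons(0, cons(0, k(cons(0, cons(0, 0)), b))), b))   [R4 at 2.1.2.1]
3. cons(b, k(cons(0, cons(0, k(cons(0, cons(0, 0)), b))), b))  →  cons(b, k(cons(0, cons(0, 0)), b))   [R4 at 2.1.2.2]
4. cons(b, k(cons(0, cons(0, 0)), b))  →  cons(b, 0)   [R4 at 2]

Reduce t₂ = cons(b, k(cons(0, g(0, cons(cons(0, b), 0))), b)):
1. cons(b, k(cons(0, g(0, cons(cons(0, b), 0))), b))  →  cons(b, k(cons(0, cons(0, 0)), b))   [R2 at 2.1.2]
2. cons(b, k(cons(0, cons(0, 0)), b))  →  cons(b, 0)   [R4 at 2]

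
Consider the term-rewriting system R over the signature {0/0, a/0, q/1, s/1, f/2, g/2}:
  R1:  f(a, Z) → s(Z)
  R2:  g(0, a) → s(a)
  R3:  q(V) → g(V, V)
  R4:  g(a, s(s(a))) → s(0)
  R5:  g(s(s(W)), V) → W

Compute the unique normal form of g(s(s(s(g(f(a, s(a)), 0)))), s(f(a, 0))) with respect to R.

s(a)

1. g(s(s(s(g(f(a, s(a)), 0)))), s(f(a, 0)))  →  s(g(f(a, s(a)), 0))   [R5 at ε]
2. s(g(f(a, s(a)), 0))  →  s(g(s(s(a)), 0))   [R1 at 1.1]
3. s(g(s(s(a)), 0))  →  s(a)   [R5 at 1]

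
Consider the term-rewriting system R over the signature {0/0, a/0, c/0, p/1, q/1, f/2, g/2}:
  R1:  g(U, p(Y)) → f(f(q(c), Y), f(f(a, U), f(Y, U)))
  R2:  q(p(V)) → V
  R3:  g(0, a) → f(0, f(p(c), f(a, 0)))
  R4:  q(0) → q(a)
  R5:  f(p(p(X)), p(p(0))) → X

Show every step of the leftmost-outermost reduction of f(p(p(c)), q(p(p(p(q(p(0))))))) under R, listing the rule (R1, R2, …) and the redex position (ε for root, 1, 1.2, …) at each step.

c

1. f(p(p(c)), q(p(p(p(q(p(0)))))))  →  f(p(p(c)), p(p(q(p(0)))))   [R2 at 2]
2. f(p(p(c)), p(p(q(p(0)))))  →  f(p(p(c)), p(p(0)))   [R2 at 2.1.1]
3. f(p(p(c)), p(p(0)))  →  c   [R5 at ε]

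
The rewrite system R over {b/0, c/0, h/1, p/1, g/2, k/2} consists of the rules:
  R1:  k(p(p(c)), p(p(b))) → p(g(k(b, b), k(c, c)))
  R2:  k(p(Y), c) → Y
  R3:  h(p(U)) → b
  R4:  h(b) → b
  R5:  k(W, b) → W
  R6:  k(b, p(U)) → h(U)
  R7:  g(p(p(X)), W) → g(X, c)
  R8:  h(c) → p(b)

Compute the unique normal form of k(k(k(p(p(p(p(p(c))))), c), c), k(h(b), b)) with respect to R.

p(p(p(c)))

1. k(k(k(p(p(p(p(p(c))))), c), c), k(h(b), b))  →  k(k(p(p(p(p(c)))), c), k(h(b), b))   [R2 at 1.1]
2. k(k(p(p(p(p(c)))), c), k(h(b), b))  →  k(p(p(p(c))), k(h(b), b))   [R2 at 1]
3. k(p(p(p(c))), k(h(b), b))  →  k(p(p(p(c))), h(b))   [R5 at 2]
4. k(p(p(p(c))), h(b))  →  k(p(p(p(c))), b)   [R4 at 2]
5. k(p(p(p(c))), b)  →  p(p(p(c)))   [R5 at ε]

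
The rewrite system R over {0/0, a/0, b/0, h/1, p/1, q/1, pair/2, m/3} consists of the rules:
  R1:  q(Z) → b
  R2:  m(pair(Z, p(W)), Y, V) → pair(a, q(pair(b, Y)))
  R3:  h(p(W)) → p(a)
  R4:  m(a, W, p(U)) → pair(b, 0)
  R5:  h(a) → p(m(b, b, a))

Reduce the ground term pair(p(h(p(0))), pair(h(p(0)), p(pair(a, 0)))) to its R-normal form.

pair(p(p(a)), pair(p(a), p(pair(a, 0))))

1. pair(p(h(p(0))), pair(h(p(0)), p(pair(a, 0))))  →  pair(p(p(a)), pair(h(p(0)), p(pair(a, 0))))   [R3 at 1.1]
2. pair(p(p(a)), pair(h(p(0)), p(pair(a, 0))))  →  pair(p(p(a)), pair(p(a), p(pair(a, 0))))   [R3 at 2.1]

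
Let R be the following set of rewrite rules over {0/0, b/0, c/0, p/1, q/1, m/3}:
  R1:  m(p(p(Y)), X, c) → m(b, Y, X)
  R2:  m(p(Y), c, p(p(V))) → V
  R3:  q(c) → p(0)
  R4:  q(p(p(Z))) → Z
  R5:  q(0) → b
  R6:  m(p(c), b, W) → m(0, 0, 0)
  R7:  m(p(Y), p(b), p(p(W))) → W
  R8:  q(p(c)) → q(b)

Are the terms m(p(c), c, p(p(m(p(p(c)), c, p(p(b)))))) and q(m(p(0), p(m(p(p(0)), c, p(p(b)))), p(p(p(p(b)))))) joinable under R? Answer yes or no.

Reduce t₁ = m(p(c), c, p(p(m(p(p(c)), c, p(p(b)))))):
1. m(p(c), c, p(p(m(p(p(c)), c, p(p(b))))))  →  m(p(p(c)), c, p(p(b)))   [R2 at ε]
2. m(p(p(c)), c, p(p(b)))  →  b   [R2 at ε]

Reduce t₂ = q(m(p(0), p(m(p(p(0)), c, p(p(b)))), p(p(p(p(b)))))):
1. q(m(p(0), p(m(p(p(0)), c, p(p(b)))), p(p(p(p(b))))))  →  q(m(p(0), p(b), p(p(p(p(b))))))   [R2 at 1.2.1]
2. q(m(p(0), p(b), p(p(p(p(b))))))  →  q(p(p(b)))   [R7 at 1]
3. q(p(p(b)))  →  b   [R4 at ε]

yes — NF(t₁) = b, NF(t₂) = b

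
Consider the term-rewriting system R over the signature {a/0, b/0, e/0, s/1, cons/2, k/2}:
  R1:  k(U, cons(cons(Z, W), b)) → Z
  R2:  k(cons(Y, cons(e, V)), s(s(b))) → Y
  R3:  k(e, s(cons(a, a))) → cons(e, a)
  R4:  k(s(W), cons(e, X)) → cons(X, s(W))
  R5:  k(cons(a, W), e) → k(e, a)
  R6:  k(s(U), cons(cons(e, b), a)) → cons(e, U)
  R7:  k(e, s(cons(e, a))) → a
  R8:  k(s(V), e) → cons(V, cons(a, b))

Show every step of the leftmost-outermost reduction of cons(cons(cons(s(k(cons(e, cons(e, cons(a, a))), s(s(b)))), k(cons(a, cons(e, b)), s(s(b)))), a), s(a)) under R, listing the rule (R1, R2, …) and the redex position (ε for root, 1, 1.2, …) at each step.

1. cons(cons(cons(s(k(cons(e, cons(e, cons(a, a))), s(s(b)))), k(cons(a, cons(e, b)), s(s(b)))), a), s(a))  →  cons(cons(cons(s(e), k(cons(a, cons(e, b)), s(s(b)))), a), s(a))   [R2 at 1.1.1.1]
2. cons(cons(cons(s(e), k(cons(a, cons(e, b)), s(s(b)))), a), s(a))  →  cons(cons(cons(s(e), a), a), s(a))   [R2 at 1.1.2]

cons(cons(cons(s(e), a), a), s(a))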